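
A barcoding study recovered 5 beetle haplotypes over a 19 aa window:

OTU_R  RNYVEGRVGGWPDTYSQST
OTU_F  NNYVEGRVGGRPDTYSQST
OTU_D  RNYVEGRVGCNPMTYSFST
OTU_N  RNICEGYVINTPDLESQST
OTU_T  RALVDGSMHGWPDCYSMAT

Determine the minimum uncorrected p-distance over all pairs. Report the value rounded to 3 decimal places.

0.105

Pairwise Hamming distances:
  OTU_R vs OTU_F: 2
  OTU_R vs OTU_D: 4
  OTU_R vs OTU_N: 8
  OTU_R vs OTU_T: 9
  OTU_F vs OTU_D: 5
  OTU_F vs OTU_N: 9
  OTU_F vs OTU_T: 11
  OTU_D vs OTU_N: 10
  OTU_D vs OTU_T: 12
  OTU_N vs OTU_T: 13
The smallest is 2 mismatches, between OTU_R and OTU_F; p = 2/19 = 0.105.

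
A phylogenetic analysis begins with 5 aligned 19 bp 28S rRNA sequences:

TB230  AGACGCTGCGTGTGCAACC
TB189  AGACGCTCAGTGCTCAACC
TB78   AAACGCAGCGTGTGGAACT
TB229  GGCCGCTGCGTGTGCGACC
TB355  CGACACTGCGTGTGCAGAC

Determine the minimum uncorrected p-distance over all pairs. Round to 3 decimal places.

0.158

Pairwise Hamming distances:
  TB230 vs TB189: 4
  TB230 vs TB78: 4
  TB230 vs TB229: 3
  TB230 vs TB355: 4
  TB189 vs TB78: 8
  TB189 vs TB229: 7
  TB189 vs TB355: 8
  TB78 vs TB229: 7
  TB78 vs TB355: 8
  TB229 vs TB355: 6
The smallest is 3 mismatches, between TB230 and TB229; p = 3/19 = 0.158.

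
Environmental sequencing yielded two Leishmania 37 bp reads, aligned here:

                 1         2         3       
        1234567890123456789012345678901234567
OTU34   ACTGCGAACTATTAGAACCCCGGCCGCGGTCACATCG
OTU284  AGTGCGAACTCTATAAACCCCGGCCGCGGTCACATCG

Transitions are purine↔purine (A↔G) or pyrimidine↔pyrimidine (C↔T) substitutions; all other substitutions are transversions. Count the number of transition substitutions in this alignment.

1

Differing sites — 2:C/G (Tv); 11:A/C (Tv); 13:T/A (Tv); 14:A/T (Tv); 15:G/A (Ti).
Of the 5 differences, 1 transition and 4 transversions, so the answer is 1.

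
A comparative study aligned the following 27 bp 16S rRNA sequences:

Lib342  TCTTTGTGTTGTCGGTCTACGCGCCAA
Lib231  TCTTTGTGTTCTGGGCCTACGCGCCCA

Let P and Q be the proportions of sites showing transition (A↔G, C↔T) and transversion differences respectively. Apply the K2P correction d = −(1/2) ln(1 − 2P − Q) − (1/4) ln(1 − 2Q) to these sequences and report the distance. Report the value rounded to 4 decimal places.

Mismatches occur at site 11 (G/C, transversion), site 13 (C/G, transversion), site 16 (T/C, transition), site 26 (A/C, transversion).
Of the 4 differences, 1 transition and 3 transversions over 27 sites: P = 1/27 = 0.037037, Q = 3/27 = 0.111111.
d = −0.5·ln(0.814815) − 0.25·ln(0.777778) = −0.5·(-0.204794) − 0.25·(-0.251314) = 0.1652.

0.1652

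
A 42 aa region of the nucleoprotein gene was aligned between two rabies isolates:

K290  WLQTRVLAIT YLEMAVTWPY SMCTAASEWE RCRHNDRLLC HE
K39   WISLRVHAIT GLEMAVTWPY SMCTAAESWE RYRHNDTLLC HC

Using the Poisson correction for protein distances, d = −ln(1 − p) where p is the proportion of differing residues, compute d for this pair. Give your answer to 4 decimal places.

The sequences differ at positions 2 (L/I), 3 (Q/S), 4 (T/L), 7 (L/H), 11 (Y/G), 27 (S/E), 28 (E/S), 32 (C/Y), 37 (R/T), 42 (E/C).
p = 10/42 = 0.238095.
d = −ln(1 − 0.238095) = −ln(0.761905) = 0.2719.

0.2719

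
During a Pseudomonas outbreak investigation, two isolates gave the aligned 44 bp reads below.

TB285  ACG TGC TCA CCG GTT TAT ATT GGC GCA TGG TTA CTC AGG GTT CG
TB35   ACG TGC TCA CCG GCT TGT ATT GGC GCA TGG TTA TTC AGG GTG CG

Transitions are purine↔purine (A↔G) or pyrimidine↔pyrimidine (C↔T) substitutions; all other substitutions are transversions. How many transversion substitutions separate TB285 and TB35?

Mismatches occur at site 14 (T/C, transition), site 17 (A/G, transition), site 34 (C/T, transition), site 42 (T/G, transversion).
Of the 4 differences, 3 transitions and 1 transversion, so the answer is 1.

1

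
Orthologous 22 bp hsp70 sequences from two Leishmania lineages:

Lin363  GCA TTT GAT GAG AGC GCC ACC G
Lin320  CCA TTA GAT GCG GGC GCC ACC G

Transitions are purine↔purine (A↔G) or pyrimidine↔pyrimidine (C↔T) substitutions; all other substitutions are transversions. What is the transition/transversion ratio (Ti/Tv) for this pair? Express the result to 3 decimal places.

Differing sites — 1:G/C (Tv); 6:T/A (Tv); 11:A/C (Tv); 13:A/G (Ti).
Of the 4 differences, 1 transition and 3 transversions, so Ti/Tv = 1/3 = 0.333.

0.333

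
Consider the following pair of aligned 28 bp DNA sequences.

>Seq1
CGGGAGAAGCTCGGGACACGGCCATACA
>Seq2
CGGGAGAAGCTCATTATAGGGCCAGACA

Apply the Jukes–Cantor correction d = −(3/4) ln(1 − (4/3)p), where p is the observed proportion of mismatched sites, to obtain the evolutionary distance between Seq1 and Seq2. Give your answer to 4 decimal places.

The sequences differ at positions 13 (G/A), 14 (G/T), 15 (G/T), 17 (C/T), 19 (C/G), 25 (T/G).
p = 6/28 = 0.214286.
d = −0.75 · ln(1 − (4/3)·0.214286) = −0.75 · ln(0.714285) = −0.75 · (-0.336473) = 0.2524.

0.2524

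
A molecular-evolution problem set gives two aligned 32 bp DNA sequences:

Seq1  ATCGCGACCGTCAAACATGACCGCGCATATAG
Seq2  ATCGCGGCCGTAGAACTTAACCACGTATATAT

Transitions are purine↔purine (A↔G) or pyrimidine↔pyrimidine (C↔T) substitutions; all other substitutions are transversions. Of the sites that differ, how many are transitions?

5

The sequences differ at positions 7 (A/G, transition), 12 (C/A, transversion), 13 (A/G, transition), 17 (A/T, transversion), 19 (G/A, transition), 23 (G/A, transition), 26 (C/T, transition), 32 (G/T, transversion).
Of the 8 differences, 5 transitions and 3 transversions, so the answer is 5.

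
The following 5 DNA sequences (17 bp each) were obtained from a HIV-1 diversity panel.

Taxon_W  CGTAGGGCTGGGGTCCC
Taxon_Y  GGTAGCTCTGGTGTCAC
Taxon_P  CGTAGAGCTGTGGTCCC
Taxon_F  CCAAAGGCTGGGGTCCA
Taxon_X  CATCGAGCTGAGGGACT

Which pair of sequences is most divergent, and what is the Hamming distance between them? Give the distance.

11

Pairwise Hamming distances:
  Taxon_W vs Taxon_Y: 5
  Taxon_W vs Taxon_P: 2
  Taxon_W vs Taxon_F: 4
  Taxon_W vs Taxon_X: 7
  Taxon_Y vs Taxon_P: 6
  Taxon_Y vs Taxon_F: 9
  Taxon_Y vs Taxon_X: 11
  Taxon_P vs Taxon_F: 6
  Taxon_P vs Taxon_X: 6
  Taxon_F vs Taxon_X: 9
The largest is 11, between Taxon_Y and Taxon_X.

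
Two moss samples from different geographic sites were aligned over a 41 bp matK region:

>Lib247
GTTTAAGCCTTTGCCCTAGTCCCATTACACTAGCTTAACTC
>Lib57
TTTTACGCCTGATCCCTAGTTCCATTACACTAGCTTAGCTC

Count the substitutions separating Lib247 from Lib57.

7

Mismatches occur at site 1 (G→T), site 6 (A→C), site 11 (T→G), site 12 (T→A), site 13 (G→T), site 21 (C→T), site 38 (A→G).
That gives 7 mismatches out of 41 aligned sites, so the Hamming distance is 7.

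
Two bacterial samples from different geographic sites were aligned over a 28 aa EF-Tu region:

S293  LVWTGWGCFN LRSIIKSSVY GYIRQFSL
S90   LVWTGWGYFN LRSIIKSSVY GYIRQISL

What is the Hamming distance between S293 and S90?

2

Mismatches occur at site 8 (C/Y), site 26 (F/I).
That gives 2 mismatches out of 28 aligned sites, so the Hamming distance is 2.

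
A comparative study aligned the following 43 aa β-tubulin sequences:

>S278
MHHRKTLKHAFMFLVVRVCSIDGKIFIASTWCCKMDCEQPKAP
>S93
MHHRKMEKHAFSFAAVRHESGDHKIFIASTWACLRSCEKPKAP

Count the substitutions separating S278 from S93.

14

Mismatches occur at site 6 (T→M), site 7 (L→E), site 12 (M→S), site 14 (L→A), site 15 (V→A), site 18 (V→H), site 19 (C→E), site 21 (I→G), site 23 (G→H), site 32 (C→A), site 34 (K→L), site 35 (M→R), site 36 (D→S), site 39 (Q→K).
That gives 14 mismatches out of 43 aligned sites, so the Hamming distance is 14.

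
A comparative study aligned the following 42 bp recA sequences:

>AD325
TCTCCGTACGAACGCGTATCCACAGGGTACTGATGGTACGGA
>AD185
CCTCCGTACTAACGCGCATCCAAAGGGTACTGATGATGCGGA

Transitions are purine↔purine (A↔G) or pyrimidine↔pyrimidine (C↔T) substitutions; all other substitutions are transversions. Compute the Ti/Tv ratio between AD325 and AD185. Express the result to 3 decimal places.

The sequences differ at positions 1 (T/C, transition), 10 (G/T, transversion), 17 (T/C, transition), 23 (C/A, transversion), 36 (G/A, transition), 38 (A/G, transition).
Of the 6 differences, 4 transitions and 2 transversions, so Ti/Tv = 4/2 = 2.000.

2.000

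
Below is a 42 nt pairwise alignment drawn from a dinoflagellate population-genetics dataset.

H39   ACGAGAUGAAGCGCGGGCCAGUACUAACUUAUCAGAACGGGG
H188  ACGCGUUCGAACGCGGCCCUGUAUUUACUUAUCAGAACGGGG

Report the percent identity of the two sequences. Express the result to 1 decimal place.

78.6%

Mismatches occur at site 4 (A↔C), site 6 (A↔U), site 8 (G↔C), site 9 (A↔G), site 11 (G↔A), site 17 (G↔C), site 20 (A↔U), site 24 (C↔U), site 26 (A↔U).
33 of the 42 sites match, so the percent identity is 33/42 × 100 = 78.6%.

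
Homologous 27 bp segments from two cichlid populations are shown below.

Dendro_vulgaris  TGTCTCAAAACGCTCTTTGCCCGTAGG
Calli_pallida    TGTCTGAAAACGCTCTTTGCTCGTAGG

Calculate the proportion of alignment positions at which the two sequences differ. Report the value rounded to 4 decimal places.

Mismatches occur at site 6 (C/G), site 21 (C/T).
There are 2 differences over 27 sites, so p = 2/27 = 0.0741.

0.0741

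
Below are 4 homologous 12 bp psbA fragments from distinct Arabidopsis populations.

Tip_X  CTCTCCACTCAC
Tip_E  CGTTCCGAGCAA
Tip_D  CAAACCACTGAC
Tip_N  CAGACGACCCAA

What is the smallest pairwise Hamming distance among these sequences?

Pairwise Hamming distances:
  Tip_X vs Tip_E: 6
  Tip_X vs Tip_D: 4
  Tip_X vs Tip_N: 6
  Tip_E vs Tip_D: 8
  Tip_E vs Tip_N: 7
  Tip_D vs Tip_N: 5
The smallest is 4, between Tip_X and Tip_D.

4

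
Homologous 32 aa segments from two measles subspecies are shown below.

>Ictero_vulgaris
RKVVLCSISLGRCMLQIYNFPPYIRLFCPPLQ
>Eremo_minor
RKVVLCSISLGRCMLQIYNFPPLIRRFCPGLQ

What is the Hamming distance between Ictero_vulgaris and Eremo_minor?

Mismatches occur at site 23 (Y→L), site 26 (L→R), site 30 (P→G).
That gives 3 mismatches out of 32 aligned sites, so the Hamming distance is 3.

3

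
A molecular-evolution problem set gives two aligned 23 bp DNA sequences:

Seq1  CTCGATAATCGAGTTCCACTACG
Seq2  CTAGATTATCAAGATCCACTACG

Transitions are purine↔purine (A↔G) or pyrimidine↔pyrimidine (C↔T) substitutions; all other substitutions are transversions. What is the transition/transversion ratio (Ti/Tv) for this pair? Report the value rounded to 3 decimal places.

Mismatches occur at site 3 (C/A, transversion), site 7 (A/T, transversion), site 11 (G/A, transition), site 14 (T/A, transversion).
Of the 4 differences, 1 transition and 3 transversions, so Ti/Tv = 1/3 = 0.333.

0.333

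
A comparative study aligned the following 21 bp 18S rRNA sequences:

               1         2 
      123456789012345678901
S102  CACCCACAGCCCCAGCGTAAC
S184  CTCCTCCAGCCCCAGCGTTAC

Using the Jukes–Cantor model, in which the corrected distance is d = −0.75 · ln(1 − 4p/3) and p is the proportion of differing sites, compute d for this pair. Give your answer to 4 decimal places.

0.2197

The sequences differ at positions 2 (A/T), 5 (C/T), 6 (A/C), 19 (A/T).
p = 4/21 = 0.190476.
d = −0.75 · ln(1 − (4/3)·0.190476) = −0.75 · ln(0.746032) = −0.75 · (-0.292987) = 0.2197.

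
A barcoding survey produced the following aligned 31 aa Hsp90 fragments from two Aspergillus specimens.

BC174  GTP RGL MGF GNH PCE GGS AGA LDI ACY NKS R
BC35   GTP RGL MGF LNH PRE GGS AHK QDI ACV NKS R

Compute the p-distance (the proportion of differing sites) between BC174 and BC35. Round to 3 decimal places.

Mismatches occur at site 10 (G↔L), site 14 (C↔R), site 20 (G↔H), site 21 (A↔K), site 22 (L↔Q), site 27 (Y↔V).
There are 6 differences over 31 sites, so p = 6/31 = 0.194.

0.194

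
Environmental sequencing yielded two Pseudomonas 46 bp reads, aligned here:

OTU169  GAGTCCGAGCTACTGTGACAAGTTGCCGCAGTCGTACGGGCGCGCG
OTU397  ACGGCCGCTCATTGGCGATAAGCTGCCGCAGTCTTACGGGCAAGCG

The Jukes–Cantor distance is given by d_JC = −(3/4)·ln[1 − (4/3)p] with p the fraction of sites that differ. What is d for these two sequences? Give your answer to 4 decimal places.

0.4279

The sequences differ at positions 1 (G/A), 2 (A/C), 4 (T/G), 8 (A/C), 9 (G/T), 11 (T/A), 12 (A/T), 13 (C/T), 14 (T/G), 16 (T/C), 19 (C/T), 23 (T/C), 34 (G/T), 42 (G/A), 43 (C/A).
p = 15/46 = 0.326087.
d = −0.75 · ln(1 − (4/3)·0.326087) = −0.75 · ln(0.565217) = −0.75 · (-0.570546) = 0.4279.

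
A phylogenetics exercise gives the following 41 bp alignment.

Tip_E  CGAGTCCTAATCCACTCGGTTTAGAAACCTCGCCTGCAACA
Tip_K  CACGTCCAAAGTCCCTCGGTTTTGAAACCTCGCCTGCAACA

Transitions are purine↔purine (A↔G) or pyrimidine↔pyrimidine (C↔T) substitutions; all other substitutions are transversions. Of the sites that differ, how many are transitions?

Mismatches occur at site 2 (G→A, transition), site 3 (A→C, transversion), site 8 (T→A, transversion), site 11 (T→G, transversion), site 12 (C→T, transition), site 14 (A→C, transversion), site 23 (A→T, transversion).
Of the 7 differences, 2 transitions and 5 transversions, so the answer is 2.

2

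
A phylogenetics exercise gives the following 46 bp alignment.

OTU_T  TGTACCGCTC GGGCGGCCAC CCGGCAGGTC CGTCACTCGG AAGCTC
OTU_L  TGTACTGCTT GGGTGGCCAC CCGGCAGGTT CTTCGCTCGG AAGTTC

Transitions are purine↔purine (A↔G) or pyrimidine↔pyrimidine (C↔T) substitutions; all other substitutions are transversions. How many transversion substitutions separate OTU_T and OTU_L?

The sequences differ at positions 6 (C/T, transition), 10 (C/T, transition), 14 (C/T, transition), 30 (C/T, transition), 32 (G/T, transversion), 35 (A/G, transition), 44 (C/T, transition).
Of the 7 differences, 6 transitions and 1 transversion, so the answer is 1.

1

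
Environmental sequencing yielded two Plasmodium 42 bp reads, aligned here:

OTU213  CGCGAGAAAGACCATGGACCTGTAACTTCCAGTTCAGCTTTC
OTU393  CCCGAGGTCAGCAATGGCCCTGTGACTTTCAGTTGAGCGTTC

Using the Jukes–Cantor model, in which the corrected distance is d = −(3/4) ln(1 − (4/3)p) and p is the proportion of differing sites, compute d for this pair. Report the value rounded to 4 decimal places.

0.3597

Differing sites — 2:G/C; 7:A/G; 8:A/T; 9:A/C; 10:G/A; 11:A/G; 13:C/A; 18:A/C; 24:A/G; 29:C/T; 35:C/G; 39:T/G.
p = 12/42 = 0.285714.
d = −0.75 · ln(1 − (4/3)·0.285714) = −0.75 · ln(0.619048) = −0.75 · (-0.479572) = 0.3597.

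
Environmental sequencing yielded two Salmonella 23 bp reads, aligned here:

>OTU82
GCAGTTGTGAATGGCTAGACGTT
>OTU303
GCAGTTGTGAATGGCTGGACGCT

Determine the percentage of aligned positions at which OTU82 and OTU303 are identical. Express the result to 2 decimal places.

Differing sites — 17:A/G; 22:T/C.
21 of the 23 sites match, so the percent identity is 21/23 × 100 = 91.30%.

91.30%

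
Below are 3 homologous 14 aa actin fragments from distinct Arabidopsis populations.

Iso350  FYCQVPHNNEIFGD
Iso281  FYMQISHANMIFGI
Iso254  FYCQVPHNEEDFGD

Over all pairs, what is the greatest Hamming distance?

8

Pairwise Hamming distances:
  Iso350 vs Iso281: 6
  Iso350 vs Iso254: 2
  Iso281 vs Iso254: 8
The largest is 8, between Iso281 and Iso254.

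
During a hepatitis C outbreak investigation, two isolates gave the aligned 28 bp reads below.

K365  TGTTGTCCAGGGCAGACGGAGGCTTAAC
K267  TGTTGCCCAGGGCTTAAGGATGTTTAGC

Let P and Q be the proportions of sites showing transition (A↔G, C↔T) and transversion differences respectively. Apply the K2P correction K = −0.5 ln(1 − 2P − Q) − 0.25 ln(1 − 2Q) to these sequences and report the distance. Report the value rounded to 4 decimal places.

0.3050

Mismatches occur at site 6 (T→C, transition), site 14 (A→T, transversion), site 15 (G→T, transversion), site 17 (C→A, transversion), site 21 (G→T, transversion), site 23 (C→T, transition), site 27 (A→G, transition).
Of the 7 differences, 3 transitions and 4 transversions over 28 sites: P = 3/28 = 0.107143, Q = 4/28 = 0.142857.
d = −0.5·ln(0.642857) − 0.25·ln(0.714286) = −0.5·(-0.441833) − 0.25·(-0.336472) = 0.3050.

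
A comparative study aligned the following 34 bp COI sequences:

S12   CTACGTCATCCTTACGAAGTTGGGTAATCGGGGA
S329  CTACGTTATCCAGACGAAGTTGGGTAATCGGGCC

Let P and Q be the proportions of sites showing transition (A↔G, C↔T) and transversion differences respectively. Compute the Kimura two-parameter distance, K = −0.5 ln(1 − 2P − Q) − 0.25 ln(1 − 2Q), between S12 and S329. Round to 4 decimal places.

0.1641

Mismatches occur at site 7 (C→T, transition), site 12 (T→A, transversion), site 13 (T→G, transversion), site 33 (G→C, transversion), site 34 (A→C, transversion).
Of the 5 differences, 1 transition and 4 transversions over 34 sites: P = 1/34 = 0.029412, Q = 4/34 = 0.117647.
d = −0.5·ln(0.823529) − 0.25·ln(0.764706) = −0.5·(-0.194157) − 0.25·(-0.268264) = 0.1641.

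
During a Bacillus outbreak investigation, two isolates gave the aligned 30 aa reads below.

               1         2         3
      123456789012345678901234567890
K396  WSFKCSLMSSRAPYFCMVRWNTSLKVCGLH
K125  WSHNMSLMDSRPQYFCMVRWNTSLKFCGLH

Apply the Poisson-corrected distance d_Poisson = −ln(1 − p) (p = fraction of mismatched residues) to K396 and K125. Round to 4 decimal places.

0.2657

Differing sites — 3:F/H; 4:K/N; 5:C/M; 9:S/D; 12:A/P; 13:P/Q; 26:V/F.
p = 7/30 = 0.233333.
d = −ln(1 − 0.233333) = −ln(0.766667) = 0.2657.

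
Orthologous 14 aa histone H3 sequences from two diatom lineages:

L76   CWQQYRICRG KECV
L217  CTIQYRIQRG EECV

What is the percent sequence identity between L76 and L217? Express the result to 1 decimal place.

71.4%

Mismatches occur at site 2 (W/T), site 3 (Q/I), site 8 (C/Q), site 11 (K/E).
10 of the 14 sites match, so the percent identity is 10/14 × 100 = 71.4%.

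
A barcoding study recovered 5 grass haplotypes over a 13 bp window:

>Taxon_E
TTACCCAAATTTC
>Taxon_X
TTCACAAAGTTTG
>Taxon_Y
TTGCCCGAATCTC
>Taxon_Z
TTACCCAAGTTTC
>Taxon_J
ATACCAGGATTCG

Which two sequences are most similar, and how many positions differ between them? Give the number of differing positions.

Pairwise Hamming distances:
  Taxon_E vs Taxon_X: 5
  Taxon_E vs Taxon_Y: 3
  Taxon_E vs Taxon_Z: 1
  Taxon_E vs Taxon_J: 6
  Taxon_X vs Taxon_Y: 7
  Taxon_X vs Taxon_Z: 4
  Taxon_X vs Taxon_J: 7
  Taxon_Y vs Taxon_Z: 4
  Taxon_Y vs Taxon_J: 7
  Taxon_Z vs Taxon_J: 7
The smallest is 1, between Taxon_E and Taxon_Z.

1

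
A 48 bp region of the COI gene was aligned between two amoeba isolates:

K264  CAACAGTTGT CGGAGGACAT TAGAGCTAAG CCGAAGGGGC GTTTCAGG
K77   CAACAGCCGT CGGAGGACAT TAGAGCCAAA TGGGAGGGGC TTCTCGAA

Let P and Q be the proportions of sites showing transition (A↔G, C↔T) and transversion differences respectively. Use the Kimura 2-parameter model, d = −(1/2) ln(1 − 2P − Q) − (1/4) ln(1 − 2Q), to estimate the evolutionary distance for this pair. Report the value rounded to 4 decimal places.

0.3283

The sequences differ at positions 7 (T/C, transition), 8 (T/C, transition), 27 (T/C, transition), 30 (G/A, transition), 31 (C/T, transition), 32 (C/G, transversion), 34 (A/G, transition), 41 (G/T, transversion), 43 (T/C, transition), 46 (A/G, transition), 47 (G/A, transition), 48 (G/A, transition).
Of the 12 differences, 10 transitions and 2 transversions over 48 sites: P = 10/48 = 0.208333, Q = 2/48 = 0.041667.
d = −0.5·ln(0.541667) − 0.25·ln(0.916666) = −0.5·(-0.613104) − 0.25·(-0.087012) = 0.3283.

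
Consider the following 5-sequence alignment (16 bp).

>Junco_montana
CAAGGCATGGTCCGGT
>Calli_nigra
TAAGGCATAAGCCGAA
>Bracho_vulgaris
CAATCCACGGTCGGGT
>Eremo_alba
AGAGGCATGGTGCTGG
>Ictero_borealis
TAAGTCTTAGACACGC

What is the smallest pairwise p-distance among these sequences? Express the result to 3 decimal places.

Pairwise Hamming distances:
  Junco_montana vs Calli_nigra: 6
  Junco_montana vs Bracho_vulgaris: 4
  Junco_montana vs Eremo_alba: 5
  Junco_montana vs Ictero_borealis: 8
  Calli_nigra vs Bracho_vulgaris: 10
  Calli_nigra vs Eremo_alba: 9
  Calli_nigra vs Ictero_borealis: 8
  Bracho_vulgaris vs Eremo_alba: 9
  Bracho_vulgaris vs Ictero_borealis: 10
  Eremo_alba vs Ictero_borealis: 10
The smallest is 4 mismatches, between Junco_montana and Bracho_vulgaris; p = 4/16 = 0.250.

0.250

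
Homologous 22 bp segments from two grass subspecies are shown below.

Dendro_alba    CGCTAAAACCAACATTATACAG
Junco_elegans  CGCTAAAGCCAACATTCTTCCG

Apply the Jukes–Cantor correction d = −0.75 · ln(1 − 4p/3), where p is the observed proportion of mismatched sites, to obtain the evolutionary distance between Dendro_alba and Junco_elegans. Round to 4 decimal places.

Differing sites — 8:A/G; 17:A/C; 19:A/T; 21:A/C.
p = 4/22 = 0.181818.
d = −0.75 · ln(1 − (4/3)·0.181818) = −0.75 · ln(0.757576) = −0.75 · (-0.277631) = 0.2082.

0.2082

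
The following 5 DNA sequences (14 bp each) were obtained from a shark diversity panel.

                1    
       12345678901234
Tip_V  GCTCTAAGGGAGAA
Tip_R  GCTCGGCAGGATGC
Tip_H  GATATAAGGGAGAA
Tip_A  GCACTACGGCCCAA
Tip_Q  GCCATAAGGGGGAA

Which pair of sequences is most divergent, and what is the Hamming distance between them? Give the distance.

Pairwise Hamming distances:
  Tip_V vs Tip_R: 7
  Tip_V vs Tip_H: 2
  Tip_V vs Tip_A: 5
  Tip_V vs Tip_Q: 3
  Tip_R vs Tip_H: 9
  Tip_R vs Tip_A: 9
  Tip_R vs Tip_Q: 10
  Tip_H vs Tip_A: 7
  Tip_H vs Tip_Q: 3
  Tip_A vs Tip_Q: 6
The largest is 10, between Tip_R and Tip_Q.

10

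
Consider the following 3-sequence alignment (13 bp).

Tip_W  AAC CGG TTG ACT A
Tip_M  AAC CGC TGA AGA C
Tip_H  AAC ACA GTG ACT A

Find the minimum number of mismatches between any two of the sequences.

Pairwise Hamming distances:
  Tip_W vs Tip_M: 6
  Tip_W vs Tip_H: 4
  Tip_M vs Tip_H: 9
The smallest is 4, between Tip_W and Tip_H.

4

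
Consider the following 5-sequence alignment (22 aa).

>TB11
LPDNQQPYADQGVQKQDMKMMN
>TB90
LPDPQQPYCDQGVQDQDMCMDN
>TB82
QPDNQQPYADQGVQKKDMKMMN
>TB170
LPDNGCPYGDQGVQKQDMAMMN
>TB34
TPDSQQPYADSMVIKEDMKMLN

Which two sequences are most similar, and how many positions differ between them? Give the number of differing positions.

Pairwise Hamming distances:
  TB11 vs TB90: 5
  TB11 vs TB82: 2
  TB11 vs TB170: 4
  TB11 vs TB34: 7
  TB90 vs TB82: 7
  TB90 vs TB170: 7
  TB90 vs TB34: 10
  TB82 vs TB170: 6
  TB82 vs TB34: 7
  TB170 vs TB34: 11
The smallest is 2, between TB11 and TB82.

2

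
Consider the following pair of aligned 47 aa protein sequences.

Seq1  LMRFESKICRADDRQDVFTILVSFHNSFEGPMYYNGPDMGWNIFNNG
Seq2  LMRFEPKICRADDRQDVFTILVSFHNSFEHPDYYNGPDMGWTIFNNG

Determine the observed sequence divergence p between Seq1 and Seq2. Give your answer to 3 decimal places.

Mismatches occur at site 6 (S/P), site 30 (G/H), site 32 (M/D), site 42 (N/T).
There are 4 differences over 47 sites, so p = 4/47 = 0.085.

0.085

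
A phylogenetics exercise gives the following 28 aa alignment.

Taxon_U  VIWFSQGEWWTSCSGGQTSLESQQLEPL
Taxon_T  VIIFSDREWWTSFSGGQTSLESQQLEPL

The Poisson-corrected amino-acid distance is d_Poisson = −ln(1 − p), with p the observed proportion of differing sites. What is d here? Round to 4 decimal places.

0.1542

Differing sites — 3:W/I; 6:Q/D; 7:G/R; 13:C/F.
p = 4/28 = 0.142857.
d = −ln(1 − 0.142857) = −ln(0.857143) = 0.1542.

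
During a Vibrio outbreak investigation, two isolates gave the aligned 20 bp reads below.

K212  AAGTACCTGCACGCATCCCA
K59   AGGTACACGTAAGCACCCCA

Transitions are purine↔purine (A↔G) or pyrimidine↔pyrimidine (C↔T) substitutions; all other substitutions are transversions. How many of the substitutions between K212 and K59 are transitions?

4

Mismatches occur at site 2 (A→G, transition), site 7 (C→A, transversion), site 8 (T→C, transition), site 10 (C→T, transition), site 12 (C→A, transversion), site 16 (T→C, transition).
Of the 6 differences, 4 transitions and 2 transversions, so the answer is 4.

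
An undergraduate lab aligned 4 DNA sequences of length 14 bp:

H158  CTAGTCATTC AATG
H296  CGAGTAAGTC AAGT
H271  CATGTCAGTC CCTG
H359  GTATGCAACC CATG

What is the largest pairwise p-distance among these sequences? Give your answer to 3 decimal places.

Pairwise Hamming distances:
  H158 vs H296: 5
  H158 vs H271: 5
  H158 vs H359: 6
  H296 vs H271: 7
  H296 vs H359: 10
  H271 vs H359: 8
The largest is 10 mismatches, between H296 and H359; p = 10/14 = 0.714.

0.714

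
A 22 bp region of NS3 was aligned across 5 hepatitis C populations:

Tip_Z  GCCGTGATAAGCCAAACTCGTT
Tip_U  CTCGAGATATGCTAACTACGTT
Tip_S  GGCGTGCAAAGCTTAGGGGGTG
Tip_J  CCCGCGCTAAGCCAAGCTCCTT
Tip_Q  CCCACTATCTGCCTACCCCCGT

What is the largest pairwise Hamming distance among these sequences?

17

Pairwise Hamming distances:
  Tip_Z vs Tip_U: 8
  Tip_Z vs Tip_S: 10
  Tip_Z vs Tip_J: 5
  Tip_Z vs Tip_Q: 11
  Tip_U vs Tip_S: 12
  Tip_U vs Tip_J: 9
  Tip_U vs Tip_Q: 11
  Tip_S vs Tip_J: 11
  Tip_S vs Tip_Q: 17
  Tip_J vs Tip_Q: 9
The largest is 17, between Tip_S and Tip_Q.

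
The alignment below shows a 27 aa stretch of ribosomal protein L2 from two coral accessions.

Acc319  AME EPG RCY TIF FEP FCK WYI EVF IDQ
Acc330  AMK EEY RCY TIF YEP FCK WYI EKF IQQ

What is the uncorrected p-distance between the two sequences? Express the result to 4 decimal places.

Differing sites — 3:E/K; 5:P/E; 6:G/Y; 13:F/Y; 23:V/K; 26:D/Q.
There are 6 differences over 27 sites, so p = 6/27 = 0.2222.

0.2222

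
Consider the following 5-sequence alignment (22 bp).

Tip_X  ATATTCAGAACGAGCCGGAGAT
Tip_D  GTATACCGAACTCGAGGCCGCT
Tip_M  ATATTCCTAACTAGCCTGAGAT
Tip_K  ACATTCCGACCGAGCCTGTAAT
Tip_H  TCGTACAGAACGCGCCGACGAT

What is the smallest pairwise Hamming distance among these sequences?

4

Pairwise Hamming distances:
  Tip_X vs Tip_D: 10
  Tip_X vs Tip_M: 4
  Tip_X vs Tip_K: 6
  Tip_X vs Tip_H: 7
  Tip_D vs Tip_M: 10
  Tip_D vs Tip_K: 13
  Tip_D vs Tip_H: 9
  Tip_M vs Tip_K: 6
  Tip_M vs Tip_H: 11
  Tip_K vs Tip_H: 10
The smallest is 4, between Tip_X and Tip_M.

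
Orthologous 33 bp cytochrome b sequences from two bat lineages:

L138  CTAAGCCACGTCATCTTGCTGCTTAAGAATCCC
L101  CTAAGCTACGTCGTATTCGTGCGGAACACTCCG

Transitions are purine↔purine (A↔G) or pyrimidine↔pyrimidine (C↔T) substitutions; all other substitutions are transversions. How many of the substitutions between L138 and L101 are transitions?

Differing sites — 7:C/T (Ti); 13:A/G (Ti); 15:C/A (Tv); 18:G/C (Tv); 19:C/G (Tv); 23:T/G (Tv); 24:T/G (Tv); 27:G/C (Tv); 29:A/C (Tv); 33:C/G (Tv).
Of the 10 differences, 2 transitions and 8 transversions, so the answer is 2.

2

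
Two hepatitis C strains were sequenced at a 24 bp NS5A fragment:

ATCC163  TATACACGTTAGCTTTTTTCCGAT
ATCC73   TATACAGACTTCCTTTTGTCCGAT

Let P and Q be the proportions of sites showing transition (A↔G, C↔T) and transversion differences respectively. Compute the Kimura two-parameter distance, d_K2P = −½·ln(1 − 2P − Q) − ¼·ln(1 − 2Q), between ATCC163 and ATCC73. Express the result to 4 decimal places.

Differing sites — 7:C/G (Tv); 8:G/A (Ti); 9:T/C (Ti); 11:A/T (Tv); 12:G/C (Tv); 18:T/G (Tv).
Of the 6 differences, 2 transitions and 4 transversions over 24 sites: P = 2/24 = 0.083333, Q = 4/24 = 0.166667.
d = −0.5·ln(0.666667) − 0.25·ln(0.666666) = −0.5·(-0.405465) − 0.25·(-0.405466) = 0.3041.

0.3041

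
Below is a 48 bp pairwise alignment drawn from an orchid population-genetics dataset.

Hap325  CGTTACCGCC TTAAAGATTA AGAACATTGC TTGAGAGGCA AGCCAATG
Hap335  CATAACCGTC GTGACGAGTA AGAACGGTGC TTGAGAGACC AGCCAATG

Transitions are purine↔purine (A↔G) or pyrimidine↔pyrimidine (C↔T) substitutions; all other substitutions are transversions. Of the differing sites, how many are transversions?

Differing sites — 2:G/A (Ti); 4:T/A (Tv); 9:C/T (Ti); 11:T/G (Tv); 13:A/G (Ti); 15:A/C (Tv); 18:T/G (Tv); 26:A/G (Ti); 27:T/G (Tv); 38:G/A (Ti); 40:A/C (Tv).
Of the 11 differences, 5 transitions and 6 transversions, so the answer is 6.

6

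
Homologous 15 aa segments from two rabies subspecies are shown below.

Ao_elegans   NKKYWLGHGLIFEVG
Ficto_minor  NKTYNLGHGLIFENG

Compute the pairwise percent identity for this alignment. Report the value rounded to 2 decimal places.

80.00%

The sequences differ at positions 3 (K/T), 5 (W/N), 14 (V/N).
12 of the 15 sites match, so the percent identity is 12/15 × 100 = 80.00%.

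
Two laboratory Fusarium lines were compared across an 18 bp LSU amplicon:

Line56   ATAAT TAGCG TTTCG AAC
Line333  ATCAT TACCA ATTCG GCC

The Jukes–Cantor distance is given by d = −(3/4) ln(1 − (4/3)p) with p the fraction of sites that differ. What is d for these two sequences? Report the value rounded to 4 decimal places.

The sequences differ at positions 3 (A/C), 8 (G/C), 10 (G/A), 11 (T/A), 16 (A/G), 17 (A/C).
p = 6/18 = 0.333333.
d = −0.75 · ln(1 − (4/3)·0.333333) = −0.75 · ln(0.555556) = −0.75 · (-0.587786) = 0.4408.

0.4408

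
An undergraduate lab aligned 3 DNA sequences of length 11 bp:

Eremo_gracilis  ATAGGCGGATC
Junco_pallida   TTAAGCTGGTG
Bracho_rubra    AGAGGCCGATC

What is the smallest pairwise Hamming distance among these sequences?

2

Pairwise Hamming distances:
  Eremo_gracilis vs Junco_pallida: 5
  Eremo_gracilis vs Bracho_rubra: 2
  Junco_pallida vs Bracho_rubra: 6
The smallest is 2, between Eremo_gracilis and Bracho_rubra.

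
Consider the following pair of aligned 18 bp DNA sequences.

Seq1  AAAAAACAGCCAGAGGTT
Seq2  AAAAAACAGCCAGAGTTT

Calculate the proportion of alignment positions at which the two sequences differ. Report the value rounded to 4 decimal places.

0.0556

Differing sites — 16:G/T.
There are 1 differences over 18 sites, so p = 1/18 = 0.0556.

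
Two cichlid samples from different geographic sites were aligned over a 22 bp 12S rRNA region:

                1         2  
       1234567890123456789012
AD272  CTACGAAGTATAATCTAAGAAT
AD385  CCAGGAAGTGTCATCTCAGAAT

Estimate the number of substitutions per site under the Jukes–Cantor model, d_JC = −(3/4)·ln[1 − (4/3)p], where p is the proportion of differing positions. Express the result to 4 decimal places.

0.2708

The sequences differ at positions 2 (T/C), 4 (C/G), 10 (A/G), 12 (A/C), 17 (A/C).
p = 5/22 = 0.227273.
d = −0.75 · ln(1 − (4/3)·0.227273) = −0.75 · ln(0.696969) = −0.75 · (-0.361014) = 0.2708.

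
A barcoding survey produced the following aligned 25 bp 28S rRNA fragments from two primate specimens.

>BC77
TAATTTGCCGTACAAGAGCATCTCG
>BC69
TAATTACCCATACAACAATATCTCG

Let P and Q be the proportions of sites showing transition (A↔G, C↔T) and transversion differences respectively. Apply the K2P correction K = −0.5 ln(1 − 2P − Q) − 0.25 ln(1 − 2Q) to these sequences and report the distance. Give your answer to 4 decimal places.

0.2918

Mismatches occur at site 6 (T↔A, transversion), site 7 (G↔C, transversion), site 10 (G↔A, transition), site 16 (G↔C, transversion), site 18 (G↔A, transition), site 19 (C↔T, transition).
Of the 6 differences, 3 transitions and 3 transversions over 25 sites: P = 3/25 = 0.120000, Q = 3/25 = 0.120000.
d = −0.5·ln(0.640000) − 0.25·ln(0.760000) = −0.5·(-0.446287) − 0.25·(-0.274437) = 0.2918.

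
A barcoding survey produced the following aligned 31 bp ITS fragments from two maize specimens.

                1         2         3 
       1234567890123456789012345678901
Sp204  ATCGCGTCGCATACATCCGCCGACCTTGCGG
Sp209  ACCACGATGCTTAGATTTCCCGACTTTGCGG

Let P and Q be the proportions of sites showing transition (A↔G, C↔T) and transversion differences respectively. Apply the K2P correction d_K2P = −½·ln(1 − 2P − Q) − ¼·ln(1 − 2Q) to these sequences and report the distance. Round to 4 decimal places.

The sequences differ at positions 2 (T/C, transition), 4 (G/A, transition), 7 (T/A, transversion), 8 (C/T, transition), 11 (A/T, transversion), 14 (C/G, transversion), 17 (C/T, transition), 18 (C/T, transition), 19 (G/C, transversion), 25 (C/T, transition).
Of the 10 differences, 6 transitions and 4 transversions over 31 sites: P = 6/31 = 0.193548, Q = 4/31 = 0.129032.
d = −0.5·ln(0.483872) − 0.25·ln(0.741936) = −0.5·(-0.725935) − 0.25·(-0.298492) = 0.4376.

0.4376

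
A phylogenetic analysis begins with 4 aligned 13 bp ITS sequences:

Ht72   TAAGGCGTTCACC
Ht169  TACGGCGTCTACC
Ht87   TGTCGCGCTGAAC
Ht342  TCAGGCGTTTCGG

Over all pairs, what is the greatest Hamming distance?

8

Pairwise Hamming distances:
  Ht72 vs Ht169: 3
  Ht72 vs Ht87: 6
  Ht72 vs Ht342: 5
  Ht169 vs Ht87: 7
  Ht169 vs Ht342: 6
  Ht87 vs Ht342: 8
The largest is 8, between Ht87 and Ht342.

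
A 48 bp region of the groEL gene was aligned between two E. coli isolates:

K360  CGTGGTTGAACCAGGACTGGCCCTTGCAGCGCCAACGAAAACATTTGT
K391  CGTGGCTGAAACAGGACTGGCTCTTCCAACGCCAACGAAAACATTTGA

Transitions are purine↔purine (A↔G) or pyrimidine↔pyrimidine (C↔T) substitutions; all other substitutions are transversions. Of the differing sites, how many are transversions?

3

Mismatches occur at site 6 (T↔C, transition), site 11 (C↔A, transversion), site 22 (C↔T, transition), site 26 (G↔C, transversion), site 29 (G↔A, transition), site 48 (T↔A, transversion).
Of the 6 differences, 3 transitions and 3 transversions, so the answer is 3.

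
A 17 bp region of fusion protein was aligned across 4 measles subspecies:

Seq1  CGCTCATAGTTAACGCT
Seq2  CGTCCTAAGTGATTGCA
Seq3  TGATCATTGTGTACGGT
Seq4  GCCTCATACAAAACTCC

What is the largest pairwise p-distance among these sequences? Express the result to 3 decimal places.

0.765

Pairwise Hamming distances:
  Seq1 vs Seq2: 8
  Seq1 vs Seq3: 6
  Seq1 vs Seq4: 7
  Seq2 vs Seq3: 11
  Seq2 vs Seq4: 13
  Seq3 vs Seq4: 11
The largest is 13 mismatches, between Seq2 and Seq4; p = 13/17 = 0.765.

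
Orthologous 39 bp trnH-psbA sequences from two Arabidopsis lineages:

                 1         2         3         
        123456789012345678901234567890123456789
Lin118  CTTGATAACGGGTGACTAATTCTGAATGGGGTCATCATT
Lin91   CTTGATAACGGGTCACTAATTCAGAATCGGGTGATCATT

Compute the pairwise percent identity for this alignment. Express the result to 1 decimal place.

Mismatches occur at site 14 (G↔C), site 23 (T↔A), site 28 (G↔C), site 33 (C↔G).
35 of the 39 sites match, so the percent identity is 35/39 × 100 = 89.7%.

89.7%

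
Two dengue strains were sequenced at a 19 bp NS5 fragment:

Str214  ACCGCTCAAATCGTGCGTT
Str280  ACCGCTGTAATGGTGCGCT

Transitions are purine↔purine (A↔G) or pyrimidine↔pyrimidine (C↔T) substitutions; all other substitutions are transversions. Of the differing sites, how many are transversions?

3

The sequences differ at positions 7 (C/G, transversion), 8 (A/T, transversion), 12 (C/G, transversion), 18 (T/C, transition).
Of the 4 differences, 1 transition and 3 transversions, so the answer is 3.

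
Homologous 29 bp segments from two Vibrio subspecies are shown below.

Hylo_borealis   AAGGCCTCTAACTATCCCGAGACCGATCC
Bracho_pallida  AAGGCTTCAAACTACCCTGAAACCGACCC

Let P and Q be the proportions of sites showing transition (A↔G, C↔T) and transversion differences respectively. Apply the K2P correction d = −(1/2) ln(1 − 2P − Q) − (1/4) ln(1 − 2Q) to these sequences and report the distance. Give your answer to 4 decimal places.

The sequences differ at positions 6 (C/T, transition), 9 (T/A, transversion), 15 (T/C, transition), 18 (C/T, transition), 21 (G/A, transition), 27 (T/C, transition).
Of the 6 differences, 5 transitions and 1 transversion over 29 sites: P = 5/29 = 0.172414, Q = 1/29 = 0.034483.
d = −0.5·ln(0.620689) − 0.25·ln(0.931034) = −0.5·(-0.476925) − 0.25·(-0.071459) = 0.2563.

0.2563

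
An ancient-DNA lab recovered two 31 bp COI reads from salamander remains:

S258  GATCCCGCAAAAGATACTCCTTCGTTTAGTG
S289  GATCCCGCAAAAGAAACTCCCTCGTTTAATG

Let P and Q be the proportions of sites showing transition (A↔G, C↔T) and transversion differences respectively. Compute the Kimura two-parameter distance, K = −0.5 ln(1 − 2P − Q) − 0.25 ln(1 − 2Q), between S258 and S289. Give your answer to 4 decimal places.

0.1046

Mismatches occur at site 15 (T/A, transversion), site 21 (T/C, transition), site 29 (G/A, transition).
Of the 3 differences, 2 transitions and 1 transversion over 31 sites: P = 2/31 = 0.064516, Q = 1/31 = 0.032258.
d = −0.5·ln(0.838710) − 0.25·ln(0.935484) = −0.5·(-0.175890) − 0.25·(-0.066691) = 0.1046.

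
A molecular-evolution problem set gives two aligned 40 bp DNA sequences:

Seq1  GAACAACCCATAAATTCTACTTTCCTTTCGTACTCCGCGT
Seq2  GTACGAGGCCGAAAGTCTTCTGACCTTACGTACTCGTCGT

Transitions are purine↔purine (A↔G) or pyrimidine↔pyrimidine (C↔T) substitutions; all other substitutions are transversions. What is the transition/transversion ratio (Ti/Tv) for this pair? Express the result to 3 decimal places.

Differing sites — 2:A/T (Tv); 5:A/G (Ti); 7:C/G (Tv); 8:C/G (Tv); 10:A/C (Tv); 11:T/G (Tv); 15:T/G (Tv); 19:A/T (Tv); 22:T/G (Tv); 23:T/A (Tv); 28:T/A (Tv); 36:C/G (Tv); 37:G/T (Tv).
Of the 13 differences, 1 transition and 12 transversions, so Ti/Tv = 1/12 = 0.083.

0.083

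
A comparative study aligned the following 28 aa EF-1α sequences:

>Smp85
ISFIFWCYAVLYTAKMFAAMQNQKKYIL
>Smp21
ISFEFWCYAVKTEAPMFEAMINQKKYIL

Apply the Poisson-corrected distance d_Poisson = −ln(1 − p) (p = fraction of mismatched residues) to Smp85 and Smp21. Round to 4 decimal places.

0.2877

The sequences differ at positions 4 (I/E), 11 (L/K), 12 (Y/T), 13 (T/E), 15 (K/P), 18 (A/E), 21 (Q/I).
p = 7/28 = 0.250000.
d = −ln(1 − 0.250000) = −ln(0.750000) = 0.2877.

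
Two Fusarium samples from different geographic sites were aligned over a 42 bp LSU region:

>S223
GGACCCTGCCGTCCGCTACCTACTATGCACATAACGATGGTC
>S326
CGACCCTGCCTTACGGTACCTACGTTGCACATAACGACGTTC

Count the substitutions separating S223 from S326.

Mismatches occur at site 1 (G↔C), site 11 (G↔T), site 13 (C↔A), site 16 (C↔G), site 24 (T↔G), site 25 (A↔T), site 38 (T↔C), site 40 (G↔T).
That gives 8 mismatches out of 42 aligned sites, so the Hamming distance is 8.

8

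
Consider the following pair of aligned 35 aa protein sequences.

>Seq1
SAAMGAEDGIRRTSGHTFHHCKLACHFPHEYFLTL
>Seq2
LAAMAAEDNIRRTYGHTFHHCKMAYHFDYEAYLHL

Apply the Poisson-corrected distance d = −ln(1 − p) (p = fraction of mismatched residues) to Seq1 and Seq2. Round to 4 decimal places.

0.3773

Mismatches occur at site 1 (S/L), site 5 (G/A), site 9 (G/N), site 14 (S/Y), site 23 (L/M), site 25 (C/Y), site 28 (P/D), site 29 (H/Y), site 31 (Y/A), site 32 (F/Y), site 34 (T/H).
p = 11/35 = 0.314286.
d = −ln(1 − 0.314286) = −ln(0.685714) = 0.3773.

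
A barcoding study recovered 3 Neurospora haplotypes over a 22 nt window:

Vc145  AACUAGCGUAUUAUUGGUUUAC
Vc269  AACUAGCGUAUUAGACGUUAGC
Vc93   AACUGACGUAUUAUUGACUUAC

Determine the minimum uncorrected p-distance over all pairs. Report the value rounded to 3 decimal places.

Pairwise Hamming distances:
  Vc145 vs Vc269: 5
  Vc145 vs Vc93: 4
  Vc269 vs Vc93: 9
The smallest is 4 mismatches, between Vc145 and Vc93; p = 4/22 = 0.182.

0.182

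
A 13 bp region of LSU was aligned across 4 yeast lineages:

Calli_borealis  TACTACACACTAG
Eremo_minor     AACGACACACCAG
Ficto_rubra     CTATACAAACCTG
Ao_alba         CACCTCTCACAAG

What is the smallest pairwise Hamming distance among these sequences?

Pairwise Hamming distances:
  Calli_borealis vs Eremo_minor: 3
  Calli_borealis vs Ficto_rubra: 6
  Calli_borealis vs Ao_alba: 5
  Eremo_minor vs Ficto_rubra: 6
  Eremo_minor vs Ao_alba: 5
  Ficto_rubra vs Ao_alba: 8
The smallest is 3, between Calli_borealis and Eremo_minor.

3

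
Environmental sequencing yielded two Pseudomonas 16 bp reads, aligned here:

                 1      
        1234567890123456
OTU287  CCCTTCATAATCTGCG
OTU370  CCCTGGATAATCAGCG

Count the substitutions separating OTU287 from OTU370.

The sequences differ at positions 5 (T/G), 6 (C/G), 13 (T/A).
That gives 3 mismatches out of 16 aligned sites, so the Hamming distance is 3.

3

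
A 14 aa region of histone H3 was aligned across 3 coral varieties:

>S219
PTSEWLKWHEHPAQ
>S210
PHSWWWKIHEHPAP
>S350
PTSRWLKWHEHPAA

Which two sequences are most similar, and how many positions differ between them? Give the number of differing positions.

Pairwise Hamming distances:
  S219 vs S210: 5
  S219 vs S350: 2
  S210 vs S350: 5
The smallest is 2, between S219 and S350.

2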